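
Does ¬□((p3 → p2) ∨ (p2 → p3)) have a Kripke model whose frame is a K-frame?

Unsatisfiable (every branch closes)

1. ¬□((p3 → p2) ∨ (p2 → p3)), u
2. ¬((p3 → p2) ∨ (p2 → p3)), v   [¬□-rule on 1: fresh world v, uRv]
3. ¬(p3 → p2), v   [¬∨-rule on 2]
4. ¬(p2 → p3), v   [¬∨-rule on 2]
5. p3, v   [¬→-rule on 3]
6. ¬p2, v   [¬→-rule on 3]
7. p2, v   [¬→-rule on 4]
8. ¬p3, v   [¬→-rule on 4]
Accessibility: uRv
Branch closes: p2 and ¬p2 both at v.
All branches of the tableau close; one closing branch shown above.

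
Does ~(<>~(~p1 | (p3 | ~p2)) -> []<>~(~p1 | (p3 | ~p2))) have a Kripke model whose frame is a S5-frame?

1. ~(<>~(~p1 | (p3 | ~p2)) -> []<>~(~p1 | (p3 | ~p2))), w0
2. <>~(~p1 | (p3 | ~p2)), w0
3. ~[]<>~(~p1 | (p3 | ~p2)), w0
4. ~(~p1 | (p3 | ~p2)), w1
5. p1, w1
6. ~(p3 | ~p2), w1
7. ~p3, w1
8. p2, w1
9. ~<>~(~p1 | (p3 | ~p2)), w2
10. ~p1 | (p3 | ~p2), w0
11. ~p1 | (p3 | ~p2), w1
12. ~p1 | (p3 | ~p2), w2
13. p3 | ~p2, w0
14. p3 | ~p2, w1
15. p3 | ~p2, w2
16. ~p2, w0
17. ~p2, w1
Accessibility: w0Rw0, w0Rw1, w0Rw2, w1Rw0, w1Rw1, w1Rw2, w2Rw0, w2Rw1, w2Rw2
Branch closes: p2 and ~p2 both at w1.
All branches of the tableau close; one closing branch shown above.

No, unsatisfiable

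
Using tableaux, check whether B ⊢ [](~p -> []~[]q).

Invalid (countermodel exists)

Tableau for the negation ~[](~p -> []~[]q):
1. ~[](~p -> []~[]q), 0
2. ~(~p -> []~[]q), 1   [~[]-rule on 1: fresh world 1, 0R1]
3. ~p, 1   [~->-rule on 2]
4. ~[]~[]q, 1   [~->-rule on 2]
5. []q, 2   [~[]-rule on 4: fresh world 2, 1R2]
6. q, 1   [[]-rule on 5 via 2R1]
7. q, 2   [[]-rule on 5 via 2R2]
Accessibility: 0R0, 0R1, 1R0, 1R1, 1R2, 2R1, 2R2
The negation has an open branch (countermodel exists).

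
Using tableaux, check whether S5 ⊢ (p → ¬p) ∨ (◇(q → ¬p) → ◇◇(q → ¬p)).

Valid in S5

Tableau for the negation ¬((p → ¬p) ∨ (◇(q → ¬p) → ◇◇(q → ¬p))):
1. ¬((p → ¬p) ∨ (◇(q → ¬p) → ◇◇(q → ¬p))), w0
2. ¬(p → ¬p), w0
3. ¬(◇(q → ¬p) → ◇◇(q → ¬p)), w0
4. p, w0
5. ◇(q → ¬p), w0
6. ¬◇◇(q → ¬p), w0
7. ¬◇(q → ¬p), w0
8. ¬(q → ¬p), w0
9. q, w0
10. q → ¬p, w1
11. ¬◇(q → ¬p), w1
12. ¬(q → ¬p), w1
13. q, w1
14. p, w1
15. ¬p, w1
Accessibility: w0Rw0, w0Rw1, w1Rw0, w1Rw1
Branch closes: p and ¬p both at w1.
Every branch of the negation's tableau closes; the branch above is one of them.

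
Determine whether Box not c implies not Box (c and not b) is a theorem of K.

Tableau for the negation not (Box not c implies not Box (c and not b)):
1. not (Box not c implies not Box (c and not b)), w0
2. Box not c, w0
3. Box (c and not b), w0
The negation has an open branch (countermodel exists).

Not valid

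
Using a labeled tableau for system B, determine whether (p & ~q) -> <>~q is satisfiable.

Satisfiable (open branch found)

1. (p & ~q) -> <>~q, w0
2. <>~q, w0
3. ~q, w1
Accessibility: w0Rw0, w0Rw1, w1Rw0, w1Rw1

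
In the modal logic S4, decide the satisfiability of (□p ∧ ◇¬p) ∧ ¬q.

1. (□p ∧ ◇¬p) ∧ ¬q, 0
2. □p ∧ ◇¬p, 0   [∧-rule on 1]
3. ¬q, 0   [∧-rule on 1]
4. □p, 0   [∧-rule on 2]
5. ◇¬p, 0   [∧-rule on 2]
6. p, 0   [□-rule on 4 via 0R0]
7. ¬p, 1   [◇-rule on 5: fresh world 1, 0R1]
8. p, 1   [□-rule on 4 via 0R1]
Accessibility: 0R0, 0R1, 1R1
Branch closes: p and ¬p both at 1.
(One branch shown.) All branches close.

Unsatisfiable (every branch closes)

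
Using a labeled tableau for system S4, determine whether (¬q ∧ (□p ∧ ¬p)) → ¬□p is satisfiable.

1. (¬q ∧ (□p ∧ ¬p)) → ¬□p, u
2. ¬□p, u
3. ¬p, v
Accessibility: uRu, uRv, vRv

Yes, satisfiable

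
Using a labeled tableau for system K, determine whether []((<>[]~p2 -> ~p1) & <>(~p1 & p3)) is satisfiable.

1. []((<>[]~p2 -> ~p1) & <>(~p1 & p3)), u

Satisfiable (open branch found)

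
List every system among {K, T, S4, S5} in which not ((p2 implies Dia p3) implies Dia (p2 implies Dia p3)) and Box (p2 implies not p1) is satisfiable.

K

T-tableau for the formula:
1. not ((p2 implies Dia p3) implies Dia (p2 implies Dia p3)) and Box (p2 implies not p1), 0
2. not ((p2 implies Dia p3) implies Dia (p2 implies Dia p3)), 0   [and-rule on 1]
3. Box (p2 implies not p1), 0   [and-rule on 1]
4. p2 implies Dia p3, 0   [neg-implies-rule on 2]
5. not Dia (p2 implies Dia p3), 0   [neg-implies-rule on 2]
6. p2 implies not p1, 0   [Box-rule on 3 via 0R0]
7. not (p2 implies Dia p3), 0   [neg-Dia-rule on 5 via 0R0]
8. p2, 0   [neg-implies-rule on 7]
9. not Dia p3, 0   [neg-implies-rule on 7]
10. not p3, 0   [neg-Dia-rule on 9 via 0R0]
11. Dia p3, 0   [implies-rule on 4 (branches; this branch)]
12. not p1, 0   [implies-rule on 6 (branches; this branch)]
13. p3, 1   [Dia-rule on 11: fresh world 1, 0R1]
14. p2 implies not p1, 1   [Box-rule on 3 via 0R1]
15. not (p2 implies Dia p3), 1   [neg-Dia-rule on 5 via 0R1]
16. p2, 1   [neg-implies-rule on 15]
17. not Dia p3, 1   [neg-implies-rule on 15]
18. not p3, 1   [neg-Dia-rule on 9 via 0R1]
Accessibility: 0R0, 0R1, 1R1
Branch closes: p3 and not p3 both at 1.
Every branch closes (one shown): unsatisfiable in T, hence also in S4, S5 (every S4/S5-frame is a T-frame).
K-tableau for the formula:
1. not ((p2 implies Dia p3) implies Dia (p2 implies Dia p3)) and Box (p2 implies not p1), 0
2. not ((p2 implies Dia p3) implies Dia (p2 implies Dia p3)), 0   [and-rule on 1]
3. Box (p2 implies not p1), 0   [and-rule on 1]
4. p2 implies Dia p3, 0   [neg-implies-rule on 2]
5. not Dia (p2 implies Dia p3), 0   [neg-implies-rule on 2]
6. Dia p3, 0   [implies-rule on 4 (branches; this branch)]
7. p3, 1   [Dia-rule on 6: fresh world 1, 0R1]
8. p2 implies not p1, 1   [Box-rule on 3 via 0R1]
9. not (p2 implies Dia p3), 1   [neg-Dia-rule on 5 via 0R1]
10. p2, 1   [neg-implies-rule on 9]
11. not Dia p3, 1   [neg-implies-rule on 9]
12. not p1, 1   [implies-rule on 8 (branches; this branch)]
Accessibility: 0R1
Complete open branch: satisfiable in K.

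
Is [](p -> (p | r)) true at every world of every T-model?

Yes, valid

Tableau for the negation ~[](p -> (p | r)):
1. ~[](p -> (p | r)), u
2. ~(p -> (p | r)), v
3. p, v
4. ~(p | r), v
5. ~p, v
6. ~r, v
Accessibility: uRu, uRv, vRv
Branch closes: p and ~p both at v.
Every branch of the negation's tableau closes; the branch above is one of them.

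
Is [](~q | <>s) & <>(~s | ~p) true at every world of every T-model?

No, not valid

Tableau for the negation ~([](~q | <>s) & <>(~s | ~p)):
1. ~([](~q | <>s) & <>(~s | ~p)), w0
2. ~<>(~s | ~p), w0
3. ~(~s | ~p), w0
4. s, w0
5. p, w0
Accessibility: w0Rw0
The negation has an open branch (countermodel exists).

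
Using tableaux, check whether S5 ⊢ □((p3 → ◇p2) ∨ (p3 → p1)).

Tableau for the negation ¬□((p3 → ◇p2) ∨ (p3 → p1)):
1. ¬□((p3 → ◇p2) ∨ (p3 → p1)), 0
2. ¬((p3 → ◇p2) ∨ (p3 → p1)), 1
3. ¬(p3 → ◇p2), 1
4. ¬(p3 → p1), 1
5. p3, 1
6. ¬◇p2, 1
7. ¬p1, 1
8. ¬p2, 0
9. ¬p2, 1
Accessibility: 0R0, 0R1, 1R0, 1R1
The negation has an open branch (countermodel exists).

Invalid (countermodel exists)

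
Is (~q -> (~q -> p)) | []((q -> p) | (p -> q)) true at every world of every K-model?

Tableau for the negation ~((~q -> (~q -> p)) | []((q -> p) | (p -> q))):
1. ~((~q -> (~q -> p)) | []((q -> p) | (p -> q))), u
2. ~(~q -> (~q -> p)), u
3. ~[]((q -> p) | (p -> q)), u
4. ~q, u
5. ~(~q -> p), u
6. ~p, u
7. ~((q -> p) | (p -> q)), v
8. ~(q -> p), v
9. ~(p -> q), v
10. q, v
11. ~p, v
12. p, v
13. ~q, v
Accessibility: uRv
Branch closes: p and ~p both at v.
Every branch of the negation's tableau closes; the branch above is one of them.

Valid in K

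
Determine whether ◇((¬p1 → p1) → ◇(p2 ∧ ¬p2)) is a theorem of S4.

Tableau for the negation ¬◇((¬p1 → p1) → ◇(p2 ∧ ¬p2)):
1. ¬◇((¬p1 → p1) → ◇(p2 ∧ ¬p2)), w0
2. ¬((¬p1 → p1) → ◇(p2 ∧ ¬p2)), w0   [¬◇-rule on 1 via w0Rw0]
3. ¬p1 → p1, w0   [¬→-rule on 2]
4. ¬◇(p2 ∧ ¬p2), w0   [¬→-rule on 2]
5. ¬(p2 ∧ ¬p2), w0   [¬◇-rule on 4 via w0Rw0]
6. p1, w0   [→-rule on 3 (branches; this branch)]
7. p2, w0   [¬∧-rule on 5 (branches; this branch)]
Accessibility: w0Rw0
The negation has an open branch (countermodel exists).

Not valid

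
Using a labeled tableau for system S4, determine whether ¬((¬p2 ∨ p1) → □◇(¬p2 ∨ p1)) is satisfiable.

Yes, satisfiable

1. ¬((¬p2 ∨ p1) → □◇(¬p2 ∨ p1)), w0
2. ¬p2 ∨ p1, w0   [¬→-rule on 1]
3. ¬□◇(¬p2 ∨ p1), w0   [¬→-rule on 1]
4. p1, w0   [∨-rule on 2 (branches; this branch)]
5. ¬◇(¬p2 ∨ p1), w1   [¬□-rule on 3: fresh world w1, w0Rw1]
6. ¬(¬p2 ∨ p1), w1   [¬◇-rule on 5 via w1Rw1]
7. p2, w1   [¬∨-rule on 6]
8. ¬p1, w1   [¬∨-rule on 6]
Accessibility: w0Rw0, w0Rw1, w1Rw1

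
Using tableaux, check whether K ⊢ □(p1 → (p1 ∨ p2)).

Tableau for the negation ¬□(p1 → (p1 ∨ p2)):
1. ¬□(p1 → (p1 ∨ p2)), u
2. ¬(p1 → (p1 ∨ p2)), v   [¬□-rule on 1: fresh world v, uRv]
3. p1, v   [¬→-rule on 2]
4. ¬(p1 ∨ p2), v   [¬→-rule on 2]
5. ¬p1, v   [¬∨-rule on 4]
6. ¬p2, v   [¬∨-rule on 4]
Accessibility: uRv
Branch closes: p1 and ¬p1 both at v.
All branches of the negation close; one closing branch shown above.

Valid in K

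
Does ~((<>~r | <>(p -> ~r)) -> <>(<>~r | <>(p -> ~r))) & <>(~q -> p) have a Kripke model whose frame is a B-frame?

1. ~((<>~r | <>(p -> ~r)) -> <>(<>~r | <>(p -> ~r))) & <>(~q -> p), u
2. ~((<>~r | <>(p -> ~r)) -> <>(<>~r | <>(p -> ~r))), u
3. <>(~q -> p), u
4. <>~r | <>(p -> ~r), u
5. ~<>(<>~r | <>(p -> ~r)), u
6. ~(<>~r | <>(p -> ~r)), u
7. ~<>~r, u
8. ~<>(p -> ~r), u
9. r, u
10. ~(p -> ~r), u
11. p, u
12. <>(p -> ~r), u
13. ~q -> p, v
14. ~(<>~r | <>(p -> ~r)), v
15. ~<>~r, v
16. ~<>(p -> ~r), v
17. r, v
18. ~(p -> ~r), v
19. p, v
20. p -> ~r, w
21. ~(<>~r | <>(p -> ~r)), w
22. ~<>~r, w
23. ~<>(p -> ~r), w
24. r, w
25. ~(p -> ~r), w
26. p, w
27. ~r, w
Accessibility: uRu, uRv, uRw, vRu, vRv, wRu, wRw
Branch closes: r and ~r both at w.
All branches of the tableau close; one closing branch shown above.

Unsatisfiable (every branch closes)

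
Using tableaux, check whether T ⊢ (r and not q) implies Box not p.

No, not valid

Tableau for the negation not ((r and not q) implies Box not p):
1. not ((r and not q) implies Box not p), u
2. r and not q, u   [neg-implies-rule on 1]
3. not Box not p, u   [neg-implies-rule on 1]
4. r, u   [and-rule on 2]
5. not q, u   [and-rule on 2]
6. p, v   [neg-Box-rule on 3: fresh world v, uRv]
Accessibility: uRu, uRv, vRv
The negation has an open branch (countermodel exists).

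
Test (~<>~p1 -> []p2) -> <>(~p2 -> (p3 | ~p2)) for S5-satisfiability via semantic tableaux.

1. (~<>~p1 -> []p2) -> <>(~p2 -> (p3 | ~p2)), w0
2. <>(~p2 -> (p3 | ~p2)), w0   [->-rule on 1 (branches; this branch)]
3. ~p2 -> (p3 | ~p2), w1   [<>-rule on 2: fresh world w1, w0Rw1]
4. p3 | ~p2, w1   [->-rule on 3 (branches; this branch)]
5. ~p2, w1   [|-rule on 4 (branches; this branch)]
Accessibility: w0Rw0, w0Rw1, w1Rw0, w1Rw1

Satisfiable (open branch found)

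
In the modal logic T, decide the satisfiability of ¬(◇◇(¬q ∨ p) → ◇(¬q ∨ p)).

1. ¬(◇◇(¬q ∨ p) → ◇(¬q ∨ p)), 0
2. ◇◇(¬q ∨ p), 0
3. ¬◇(¬q ∨ p), 0
4. ¬(¬q ∨ p), 0
5. q, 0
6. ¬p, 0
7. ◇(¬q ∨ p), 1
8. ¬(¬q ∨ p), 1
9. q, 1
10. ¬p, 1
11. ¬q ∨ p, 2
12. p, 2
Accessibility: 0R0, 0R1, 1R1, 1R2, 2R2

Satisfiable (open branch found)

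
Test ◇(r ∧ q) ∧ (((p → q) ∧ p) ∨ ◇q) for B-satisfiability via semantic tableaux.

1. ◇(r ∧ q) ∧ (((p → q) ∧ p) ∨ ◇q), 0
2. ◇(r ∧ q), 0
3. ((p → q) ∧ p) ∨ ◇q, 0
4. ◇q, 0
5. r ∧ q, 1
6. r, 1
7. q, 1
8. q, 2
Accessibility: 0R0, 0R1, 0R2, 1R0, 1R1, 2R0, 2R2

Satisfiable (open branch found)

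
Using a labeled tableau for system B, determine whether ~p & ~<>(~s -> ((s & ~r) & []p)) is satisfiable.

1. ~p & ~<>(~s -> ((s & ~r) & []p)), 0
2. ~p, 0
3. ~<>(~s -> ((s & ~r) & []p)), 0
4. ~(~s -> ((s & ~r) & []p)), 0
5. ~s, 0
6. ~((s & ~r) & []p), 0
7. ~[]p, 0
8. ~p, 1
9. ~(~s -> ((s & ~r) & []p)), 1
10. ~s, 1
11. ~((s & ~r) & []p), 1
12. ~[]p, 1
13. ~p, 2
Accessibility: 0R0, 0R1, 1R0, 1R1, 1R2, 2R1, 2R2

Satisfiable (open branch found)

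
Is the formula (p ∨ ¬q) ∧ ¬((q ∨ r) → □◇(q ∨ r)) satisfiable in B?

Unsatisfiable

1. (p ∨ ¬q) ∧ ¬((q ∨ r) → □◇(q ∨ r)), w0
2. p ∨ ¬q, w0
3. ¬((q ∨ r) → □◇(q ∨ r)), w0
4. q ∨ r, w0
5. ¬□◇(q ∨ r), w0
6. ¬q, w0
7. r, w0
8. ¬◇(q ∨ r), w1
9. ¬(q ∨ r), w0
10. ¬r, w0
Accessibility: w0Rw0, w0Rw1, w1Rw0, w1Rw1
Branch closes: r and ¬r both at w0.
All branches of the tableau close; one closing branch shown above.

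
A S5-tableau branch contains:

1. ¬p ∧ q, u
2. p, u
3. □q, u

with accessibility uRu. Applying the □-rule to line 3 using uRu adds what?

q, u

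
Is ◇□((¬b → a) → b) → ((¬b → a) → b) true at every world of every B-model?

Valid in B

Tableau for the negation ¬(◇□((¬b → a) → b) → ((¬b → a) → b)):
1. ¬(◇□((¬b → a) → b) → ((¬b → a) → b)), w0
2. ◇□((¬b → a) → b), w0
3. ¬((¬b → a) → b), w0
4. ¬b → a, w0
5. ¬b, w0
6. a, w0
7. □((¬b → a) → b), w1
8. (¬b → a) → b, w0
9. (¬b → a) → b, w1
10. ¬(¬b → a), w0
11. ¬a, w0
Accessibility: w0Rw0, w0Rw1, w1Rw0, w1Rw1
Branch closes: a and ¬a both at w0.
All branches of the negation close; one closing branch shown above.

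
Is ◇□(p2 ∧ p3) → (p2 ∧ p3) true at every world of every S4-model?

Tableau for the negation ¬(◇□(p2 ∧ p3) → (p2 ∧ p3)):
1. ¬(◇□(p2 ∧ p3) → (p2 ∧ p3)), w0
2. ◇□(p2 ∧ p3), w0   [¬→-rule on 1]
3. ¬(p2 ∧ p3), w0   [¬→-rule on 1]
4. ¬p3, w0   [¬∧-rule on 3 (branches; this branch)]
5. □(p2 ∧ p3), w1   [◇-rule on 2: fresh world w1, w0Rw1]
6. p2 ∧ p3, w1   [□-rule on 5 via w1Rw1]
7. p2, w1   [∧-rule on 6]
8. p3, w1   [∧-rule on 6]
Accessibility: w0Rw0, w0Rw1, w1Rw1
The negation has an open branch (countermodel exists).

Not valid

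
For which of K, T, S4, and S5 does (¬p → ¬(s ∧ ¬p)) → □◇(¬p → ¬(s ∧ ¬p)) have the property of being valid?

S5-tableau for the negation ¬((¬p → ¬(s ∧ ¬p)) → □◇(¬p → ¬(s ∧ ¬p))):
1. ¬((¬p → ¬(s ∧ ¬p)) → □◇(¬p → ¬(s ∧ ¬p))), w0
2. ¬p → ¬(s ∧ ¬p), w0   [¬→-rule on 1]
3. ¬□◇(¬p → ¬(s ∧ ¬p)), w0   [¬→-rule on 1]
4. ¬(s ∧ ¬p), w0   [→-rule on 2 (branches; this branch)]
5. ¬s, w0   [¬∧-rule on 4 (branches; this branch)]
6. ¬◇(¬p → ¬(s ∧ ¬p)), w1   [¬□-rule on 3: fresh world w1, w0Rw1]
7. ¬(¬p → ¬(s ∧ ¬p)), w0   [¬◇-rule on 6 via w1Rw0]
8. ¬p, w0   [¬→-rule on 7]
9. s ∧ ¬p, w0   [¬→-rule on 7]
10. s, w0   [∧-rule on 9]
Accessibility: w0Rw0, w0Rw1, w1Rw0, w1Rw1
Branch closes: s and ¬s both at w0.
Every branch closes (one shown): valid in S5.
S4-tableau for the negation ¬((¬p → ¬(s ∧ ¬p)) → □◇(¬p → ¬(s ∧ ¬p))):
1. ¬((¬p → ¬(s ∧ ¬p)) → □◇(¬p → ¬(s ∧ ¬p))), w0
2. ¬p → ¬(s ∧ ¬p), w0   [¬→-rule on 1]
3. ¬□◇(¬p → ¬(s ∧ ¬p)), w0   [¬→-rule on 1]
4. ¬(s ∧ ¬p), w0   [→-rule on 2 (branches; this branch)]
5. p, w0   [¬∧-rule on 4 (branches; this branch)]
6. ¬◇(¬p → ¬(s ∧ ¬p)), w1   [¬□-rule on 3: fresh world w1, w0Rw1]
7. ¬(¬p → ¬(s ∧ ¬p)), w1   [¬◇-rule on 6 via w1Rw1]
8. ¬p, w1   [¬→-rule on 7]
9. s ∧ ¬p, w1   [¬→-rule on 7]
10. s, w1   [∧-rule on 9]
Accessibility: w0Rw0, w0Rw1, w1Rw1
Complete open branch: countermodel on an S4-frame, so not valid in S4, nor in K, T (the same frame is also a K-frame and a T-frame).

S5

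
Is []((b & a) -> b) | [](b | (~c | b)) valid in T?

Valid in T

Tableau for the negation ~([]((b & a) -> b) | [](b | (~c | b))):
1. ~([]((b & a) -> b) | [](b | (~c | b))), u
2. ~[]((b & a) -> b), u
3. ~[](b | (~c | b)), u
4. ~((b & a) -> b), v
5. b & a, v
6. ~b, v
7. b, v
8. a, v
Accessibility: uRu, uRv, vRv
Branch closes: b and ~b both at v.
Every branch of the negation's tableau closes; the branch above is one of them.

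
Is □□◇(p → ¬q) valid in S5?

Invalid (countermodel exists)

Tableau for the negation ¬□□◇(p → ¬q):
1. ¬□□◇(p → ¬q), u
2. ¬□◇(p → ¬q), v   [¬□-rule on 1: fresh world v, uRv]
3. ¬◇(p → ¬q), w   [¬□-rule on 2: fresh world w, vRw]
4. ¬(p → ¬q), u   [¬◇-rule on 3 via wRu]
5. p, u   [¬→-rule on 4]
6. q, u   [¬→-rule on 4]
7. ¬(p → ¬q), v   [¬◇-rule on 3 via wRv]
8. p, v   [¬→-rule on 7]
9. q, v   [¬→-rule on 7]
10. ¬(p → ¬q), w   [¬◇-rule on 3 via wRw]
11. p, w   [¬→-rule on 10]
12. q, w   [¬→-rule on 10]
Accessibility: uRu, uRv, uRw, vRu, vRv, vRw, wRu, wRv, wRw
The negation has an open branch (countermodel exists).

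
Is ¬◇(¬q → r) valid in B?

No, not valid

Tableau for the negation ◇(¬q → r):
1. ◇(¬q → r), 0
2. ¬q → r, 1   [◇-rule on 1: fresh world 1, 0R1]
3. r, 1   [→-rule on 2 (branches; this branch)]
Accessibility: 0R0, 0R1, 1R0, 1R1
The negation has an open branch (countermodel exists).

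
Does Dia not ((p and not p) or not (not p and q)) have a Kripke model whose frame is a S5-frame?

1. Dia not ((p and not p) or not (not p and q)), 0
2. not ((p and not p) or not (not p and q)), 1
3. not (p and not p), 1
4. not p and q, 1
5. not p, 1
6. q, 1
Accessibility: 0R0, 0R1, 1R0, 1R1

Satisfiable (open branch found)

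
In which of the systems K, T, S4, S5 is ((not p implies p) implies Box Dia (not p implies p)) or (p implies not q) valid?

S4-tableau for the negation not (((not p implies p) implies Box Dia (not p implies p)) or (p implies not q)):
1. not (((not p implies p) implies Box Dia (not p implies p)) or (p implies not q)), 0
2. not ((not p implies p) implies Box Dia (not p implies p)), 0   [neg-or-rule on 1]
3. not (p implies not q), 0   [neg-or-rule on 1]
4. not p implies p, 0   [neg-implies-rule on 2]
5. not Box Dia (not p implies p), 0   [neg-implies-rule on 2]
6. p, 0   [neg-implies-rule on 3]
7. q, 0   [neg-implies-rule on 3]
8. not Dia (not p implies p), 1   [neg-Box-rule on 5: fresh world 1, 0R1]
9. not (not p implies p), 1   [neg-Dia-rule on 8 via 1R1]
10. not p, 1   [neg-implies-rule on 9]
Accessibility: 0R0, 0R1, 1R1
Complete open branch: countermodel on an S4-frame, so not valid in S4, nor in K, T (the same frame is also a K-frame and a T-frame).
S5-tableau for the negation not (((not p implies p) implies Box Dia (not p implies p)) or (p implies not q)):
1. not (((not p implies p) implies Box Dia (not p implies p)) or (p implies not q)), 0
2. not ((not p implies p) implies Box Dia (not p implies p)), 0   [neg-or-rule on 1]
3. not (p implies not q), 0   [neg-or-rule on 1]
4. not p implies p, 0   [neg-implies-rule on 2]
5. not Box Dia (not p implies p), 0   [neg-implies-rule on 2]
6. p, 0   [neg-implies-rule on 3]
7. q, 0   [neg-implies-rule on 3]
8. not Dia (not p implies p), 1   [neg-Box-rule on 5: fresh world 1, 0R1]
9. not (not p implies p), 0   [neg-Dia-rule on 8 via 1R0]
10. not p, 0   [neg-implies-rule on 9]
Accessibility: 0R0, 0R1, 1R0, 1R1
Branch closes: p and not p both at 0.
Every branch closes (one shown): valid in S5.

S5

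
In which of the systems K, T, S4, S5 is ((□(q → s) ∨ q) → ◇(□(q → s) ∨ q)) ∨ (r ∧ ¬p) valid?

T, S4, S5

T-tableau for the negation ¬(((□(q → s) ∨ q) → ◇(□(q → s) ∨ q)) ∨ (r ∧ ¬p)):
1. ¬(((□(q → s) ∨ q) → ◇(□(q → s) ∨ q)) ∨ (r ∧ ¬p)), 0
2. ¬((□(q → s) ∨ q) → ◇(□(q → s) ∨ q)), 0
3. ¬(r ∧ ¬p), 0
4. □(q → s) ∨ q, 0
5. ¬◇(□(q → s) ∨ q), 0
6. ¬(□(q → s) ∨ q), 0
7. ¬□(q → s), 0
8. ¬q, 0
9. p, 0
10. □(q → s), 0
11. q → s, 0
12. s, 0
13. ¬(q → s), 1
14. q, 1
15. ¬s, 1
16. ¬(□(q → s) ∨ q), 1
17. ¬□(q → s), 1
18. ¬q, 1
Accessibility: 0R0, 0R1, 1R1
Branch closes: q and ¬q both at 1.
Every branch closes (one shown): valid in T, hence also in S4, S5 (every theorem of T is a theorem of S4 and S5).
K-tableau for the negation ¬(((□(q → s) ∨ q) → ◇(□(q → s) ∨ q)) ∨ (r ∧ ¬p)):
1. ¬(((□(q → s) ∨ q) → ◇(□(q → s) ∨ q)) ∨ (r ∧ ¬p)), 0
2. ¬((□(q → s) ∨ q) → ◇(□(q → s) ∨ q)), 0
3. ¬(r ∧ ¬p), 0
4. □(q → s) ∨ q, 0
5. ¬◇(□(q → s) ∨ q), 0
6. p, 0
7. q, 0
Complete open branch: countermodel on a K-frame, so not valid in K.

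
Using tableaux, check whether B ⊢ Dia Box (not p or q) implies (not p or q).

Tableau for the negation not (Dia Box (not p or q) implies (not p or q)):
1. not (Dia Box (not p or q) implies (not p or q)), w0
2. Dia Box (not p or q), w0
3. not (not p or q), w0
4. p, w0
5. not q, w0
6. Box (not p or q), w1
7. not p or q, w0
8. not p or q, w1
9. q, w0
Accessibility: w0Rw0, w0Rw1, w1Rw0, w1Rw1
Branch closes: q and not q both at w0.
Every branch of the negation's tableau closes; the branch above is one of them.

Valid in B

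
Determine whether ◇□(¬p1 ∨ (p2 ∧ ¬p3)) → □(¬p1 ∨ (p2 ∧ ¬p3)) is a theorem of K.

No, not valid

Tableau for the negation ¬(◇□(¬p1 ∨ (p2 ∧ ¬p3)) → □(¬p1 ∨ (p2 ∧ ¬p3))):
1. ¬(◇□(¬p1 ∨ (p2 ∧ ¬p3)) → □(¬p1 ∨ (p2 ∧ ¬p3))), 0
2. ◇□(¬p1 ∨ (p2 ∧ ¬p3)), 0
3. ¬□(¬p1 ∨ (p2 ∧ ¬p3)), 0
4. □(¬p1 ∨ (p2 ∧ ¬p3)), 1
5. ¬(¬p1 ∨ (p2 ∧ ¬p3)), 2
6. p1, 2
7. ¬(p2 ∧ ¬p3), 2
8. p3, 2
Accessibility: 0R1, 0R2
The negation has an open branch (countermodel exists).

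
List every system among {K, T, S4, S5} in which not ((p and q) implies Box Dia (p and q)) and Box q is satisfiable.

S4-tableau for the formula:
1. not ((p and q) implies Box Dia (p and q)) and Box q, 0
2. not ((p and q) implies Box Dia (p and q)), 0
3. Box q, 0
4. p and q, 0
5. not Box Dia (p and q), 0
6. p, 0
7. q, 0
8. not Dia (p and q), 1
9. q, 1
10. not (p and q), 1
11. not p, 1
Accessibility: 0R0, 0R1, 1R1
Complete open branch: satisfiable in S4, hence also in K, T (this S4-model is also a K-model and a T-model).
S5-tableau for the formula:
1. not ((p and q) implies Box Dia (p and q)) and Box q, 0
2. not ((p and q) implies Box Dia (p and q)), 0
3. Box q, 0
4. p and q, 0
5. not Box Dia (p and q), 0
6. p, 0
7. q, 0
8. not Dia (p and q), 1
9. q, 1
10. not (p and q), 0
11. not (p and q), 1
12. not q, 0
Accessibility: 0R0, 0R1, 1R0, 1R1
Branch closes: q and not q both at 0.
Every branch closes (one shown): unsatisfiable in S5.

K, T, S4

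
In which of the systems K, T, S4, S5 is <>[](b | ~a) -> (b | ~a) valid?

S5

S4-tableau for the negation ~(<>[](b | ~a) -> (b | ~a)):
1. ~(<>[](b | ~a) -> (b | ~a)), 0
2. <>[](b | ~a), 0
3. ~(b | ~a), 0
4. ~b, 0
5. a, 0
6. [](b | ~a), 1
7. b | ~a, 1
8. ~a, 1
Accessibility: 0R0, 0R1, 1R1
Complete open branch: countermodel on an S4-frame, so not valid in S4, nor in K, T (the same frame is also a K-frame and a T-frame).
S5-tableau for the negation ~(<>[](b | ~a) -> (b | ~a)):
1. ~(<>[](b | ~a) -> (b | ~a)), 0
2. <>[](b | ~a), 0
3. ~(b | ~a), 0
4. ~b, 0
5. a, 0
6. [](b | ~a), 1
7. b | ~a, 0
8. b | ~a, 1
9. ~a, 0
Accessibility: 0R0, 0R1, 1R0, 1R1
Branch closes: a and ~a both at 0.
Every branch closes (one shown): valid in S5.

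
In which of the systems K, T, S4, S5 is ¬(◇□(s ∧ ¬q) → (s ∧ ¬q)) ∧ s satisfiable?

K, T, S4

S5-tableau for the formula:
1. ¬(◇□(s ∧ ¬q) → (s ∧ ¬q)) ∧ s, w0
2. ¬(◇□(s ∧ ¬q) → (s ∧ ¬q)), w0
3. s, w0
4. ◇□(s ∧ ¬q), w0
5. ¬(s ∧ ¬q), w0
6. q, w0
7. □(s ∧ ¬q), w1
8. s ∧ ¬q, w0
9. ¬q, w0
Accessibility: w0Rw0, w0Rw1, w1Rw0, w1Rw1
Branch closes: q and ¬q both at w0.
Every branch closes (one shown): unsatisfiable in S5.
S4-tableau for the formula:
1. ¬(◇□(s ∧ ¬q) → (s ∧ ¬q)) ∧ s, w0
2. ¬(◇□(s ∧ ¬q) → (s ∧ ¬q)), w0
3. s, w0
4. ◇□(s ∧ ¬q), w0
5. ¬(s ∧ ¬q), w0
6. q, w0
7. □(s ∧ ¬q), w1
8. s ∧ ¬q, w1
9. s, w1
10. ¬q, w1
Accessibility: w0Rw0, w0Rw1, w1Rw1
Complete open branch: satisfiable in S4, hence also in K, T (this S4-model is also a K-model and a T-model).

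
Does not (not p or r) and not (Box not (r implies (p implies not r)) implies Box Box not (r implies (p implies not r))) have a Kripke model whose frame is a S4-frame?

1. not (not p or r) and not (Box not (r implies (p implies not r)) implies Box Box not (r implies (p implies not r))), 0
2. not (not p or r), 0
3. not (Box not (r implies (p implies not r)) implies Box Box not (r implies (p implies not r))), 0
4. p, 0
5. not r, 0
6. Box not (r implies (p implies not r)), 0
7. not Box Box not (r implies (p implies not r)), 0
8. not (r implies (p implies not r)), 0
9. r, 0
10. not (p implies not r), 0
Accessibility: 0R0
Branch closes: r and not r both at 0.
Every branch closes; the branch above is one of them.

Unsatisfiable (every branch closes)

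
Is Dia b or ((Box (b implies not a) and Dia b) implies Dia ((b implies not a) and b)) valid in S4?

Valid in S4

Tableau for the negation not (Dia b or ((Box (b implies not a) and Dia b) implies Dia ((b implies not a) and b))):
1. not (Dia b or ((Box (b implies not a) and Dia b) implies Dia ((b implies not a) and b))), w0
2. not Dia b, w0
3. not ((Box (b implies not a) and Dia b) implies Dia ((b implies not a) and b)), w0
4. Box (b implies not a) and Dia b, w0
5. not Dia ((b implies not a) and b), w0
6. Box (b implies not a), w0
7. Dia b, w0
8. not b, w0
9. not ((b implies not a) and b), w0
10. b implies not a, w0
11. not a, w0
12. b, w1
13. not b, w1
Accessibility: w0Rw0, w0Rw1, w1Rw1
Branch closes: b and not b both at w1.
All branches of the negation close; one closing branch shown above.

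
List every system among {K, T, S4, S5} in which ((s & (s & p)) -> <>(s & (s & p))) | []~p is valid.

T-tableau for the negation ~(((s & (s & p)) -> <>(s & (s & p))) | []~p):
1. ~(((s & (s & p)) -> <>(s & (s & p))) | []~p), w0
2. ~((s & (s & p)) -> <>(s & (s & p))), w0
3. ~[]~p, w0
4. s & (s & p), w0
5. ~<>(s & (s & p)), w0
6. s, w0
7. s & p, w0
8. p, w0
9. ~(s & (s & p)), w0
10. ~(s & p), w0
11. ~p, w0
Accessibility: w0Rw0
Branch closes: p and ~p both at w0.
Every branch closes (one shown): valid in T, hence also in S4, S5 (every theorem of T is a theorem of S4 and S5).
K-tableau for the negation ~(((s & (s & p)) -> <>(s & (s & p))) | []~p):
1. ~(((s & (s & p)) -> <>(s & (s & p))) | []~p), w0
2. ~((s & (s & p)) -> <>(s & (s & p))), w0
3. ~[]~p, w0
4. s & (s & p), w0
5. ~<>(s & (s & p)), w0
6. s, w0
7. s & p, w0
8. p, w0
9. p, w1
10. ~(s & (s & p)), w1
11. ~(s & p), w1
12. ~s, w1
Accessibility: w0Rw1
Complete open branch: countermodel on a K-frame, so not valid in K.

T, S4, S5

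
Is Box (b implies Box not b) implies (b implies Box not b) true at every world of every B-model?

Tableau for the negation not (Box (b implies Box not b) implies (b implies Box not b)):
1. not (Box (b implies Box not b) implies (b implies Box not b)), w0
2. Box (b implies Box not b), w0
3. not (b implies Box not b), w0
4. b, w0
5. not Box not b, w0
6. b implies Box not b, w0
7. Box not b, w0
8. not b, w0
Accessibility: w0Rw0
Branch closes: b and not b both at w0.
All branches of the negation close; one closing branch shown above.

Yes, valid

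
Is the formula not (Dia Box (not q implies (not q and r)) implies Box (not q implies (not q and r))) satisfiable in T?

Satisfiable (open branch found)

1. not (Dia Box (not q implies (not q and r)) implies Box (not q implies (not q and r))), w0
2. Dia Box (not q implies (not q and r)), w0
3. not Box (not q implies (not q and r)), w0
4. Box (not q implies (not q and r)), w1
5. not q implies (not q and r), w1
6. not q and r, w1
7. not q, w1
8. r, w1
9. not (not q implies (not q and r)), w2
10. not q, w2
11. not (not q and r), w2
12. not r, w2
Accessibility: w0Rw0, w0Rw1, w0Rw2, w1Rw1, w2Rw2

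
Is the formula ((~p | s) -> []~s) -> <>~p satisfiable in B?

Satisfiable (open branch found)

1. ((~p | s) -> []~s) -> <>~p, w0
2. <>~p, w0
3. ~p, w1
Accessibility: w0Rw0, w0Rw1, w1Rw0, w1Rw1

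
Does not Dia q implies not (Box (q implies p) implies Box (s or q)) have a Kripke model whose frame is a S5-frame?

1. not Dia q implies not (Box (q implies p) implies Box (s or q)), u
2. not (Box (q implies p) implies Box (s or q)), u
3. Box (q implies p), u
4. not Box (s or q), u
5. q implies p, u
6. p, u
7. not (s or q), v
8. not s, v
9. not q, v
10. q implies p, v
11. p, v
Accessibility: uRu, uRv, vRu, vRv

Satisfiable (open branch found)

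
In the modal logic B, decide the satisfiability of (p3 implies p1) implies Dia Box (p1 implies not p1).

Satisfiable

1. (p3 implies p1) implies Dia Box (p1 implies not p1), u
2. Dia Box (p1 implies not p1), u
3. Box (p1 implies not p1), v
4. p1 implies not p1, u
5. p1 implies not p1, v
6. not p1, u
7. not p1, v
Accessibility: uRu, uRv, vRu, vRv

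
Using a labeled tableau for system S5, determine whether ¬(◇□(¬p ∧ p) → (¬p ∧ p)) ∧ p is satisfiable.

1. ¬(◇□(¬p ∧ p) → (¬p ∧ p)) ∧ p, w0
2. ¬(◇□(¬p ∧ p) → (¬p ∧ p)), w0
3. p, w0
4. ◇□(¬p ∧ p), w0
5. ¬(¬p ∧ p), w0
6. □(¬p ∧ p), w1
7. ¬p ∧ p, w0
8. ¬p, w0
Accessibility: w0Rw0, w0Rw1, w1Rw0, w1Rw1
Branch closes: p and ¬p both at w0.
(One branch shown.) All branches close.

Unsatisfiable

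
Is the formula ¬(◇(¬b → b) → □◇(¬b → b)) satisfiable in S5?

Unsatisfiable

1. ¬(◇(¬b → b) → □◇(¬b → b)), u
2. ◇(¬b → b), u
3. ¬□◇(¬b → b), u
4. ¬b → b, v
5. b, v
6. ¬◇(¬b → b), w
7. ¬(¬b → b), u
8. ¬b, u
9. ¬(¬b → b), v
10. ¬b, v
Accessibility: uRu, uRv, uRw, vRu, vRv, vRw, wRu, wRv, wRw
Branch closes: b and ¬b both at v.
Every branch closes; the branch above is one of them.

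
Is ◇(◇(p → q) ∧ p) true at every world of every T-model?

No, not valid

Tableau for the negation ¬◇(◇(p → q) ∧ p):
1. ¬◇(◇(p → q) ∧ p), 0
2. ¬(◇(p → q) ∧ p), 0
3. ¬p, 0
Accessibility: 0R0
The negation has an open branch (countermodel exists).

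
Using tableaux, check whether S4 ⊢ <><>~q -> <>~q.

Tableau for the negation ~(<><>~q -> <>~q):
1. ~(<><>~q -> <>~q), 0
2. <><>~q, 0
3. ~<>~q, 0
4. q, 0
5. <>~q, 1
6. q, 1
7. ~q, 2
8. q, 2
Accessibility: 0R0, 0R1, 0R2, 1R1, 1R2, 2R2
Branch closes: q and ~q both at 2.
Every branch of the negation's tableau closes; the branch above is one of them.

Valid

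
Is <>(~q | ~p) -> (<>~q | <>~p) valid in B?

Tableau for the negation ~(<>(~q | ~p) -> (<>~q | <>~p)):
1. ~(<>(~q | ~p) -> (<>~q | <>~p)), w0
2. <>(~q | ~p), w0   [~->-rule on 1]
3. ~(<>~q | <>~p), w0   [~->-rule on 1]
4. ~<>~q, w0   [~|-rule on 3]
5. ~<>~p, w0   [~|-rule on 3]
6. q, w0   [~<>-rule on 4 via w0Rw0]
7. p, w0   [~<>-rule on 5 via w0Rw0]
8. ~q | ~p, w1   [<>-rule on 2: fresh world w1, w0Rw1]
9. q, w1   [~<>-rule on 4 via w0Rw1]
10. p, w1   [~<>-rule on 5 via w0Rw1]
11. ~p, w1   [|-rule on 8 (branches; this branch)]
Accessibility: w0Rw0, w0Rw1, w1Rw0, w1Rw1
Branch closes: p and ~p both at w1.
All branches of the negation close; one closing branch shown above.

Yes, valid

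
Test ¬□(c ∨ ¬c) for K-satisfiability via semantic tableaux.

Unsatisfiable (every branch closes)

1. ¬□(c ∨ ¬c), w0
2. ¬(c ∨ ¬c), w1
3. ¬c, w1
4. c, w1
Accessibility: w0Rw1
Branch closes: c and ¬c both at w1.
Every branch closes; the branch above is one of them.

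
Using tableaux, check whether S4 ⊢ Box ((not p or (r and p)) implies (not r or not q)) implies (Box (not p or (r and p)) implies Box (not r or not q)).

Yes, valid

Tableau for the negation not (Box ((not p or (r and p)) implies (not r or not q)) implies (Box (not p or (r and p)) implies Box (not r or not q))):
1. not (Box ((not p or (r and p)) implies (not r or not q)) implies (Box (not p or (r and p)) implies Box (not r or not q))), w0
2. Box ((not p or (r and p)) implies (not r or not q)), w0
3. not (Box (not p or (r and p)) implies Box (not r or not q)), w0
4. Box (not p or (r and p)), w0
5. not Box (not r or not q), w0
6. (not p or (r and p)) implies (not r or not q), w0
7. not p or (r and p), w0
8. not r or not q, w0
9. r and p, w0
10. r, w0
11. p, w0
12. not q, w0
13. not (not r or not q), w1
14. r, w1
15. q, w1
16. (not p or (r and p)) implies (not r or not q), w1
17. not p or (r and p), w1
18. not (not p or (r and p)), w1
19. p, w1
20. not (r and p), w1
21. r and p, w1
22. not p, w1
Accessibility: w0Rw0, w0Rw1, w1Rw1
Branch closes: p and not p both at w1.
All branches of the negation close; one closing branch shown above.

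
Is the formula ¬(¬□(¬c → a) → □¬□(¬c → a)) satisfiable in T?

1. ¬(¬□(¬c → a) → □¬□(¬c → a)), w0
2. ¬□(¬c → a), w0
3. ¬□¬□(¬c → a), w0
4. ¬(¬c → a), w1
5. ¬c, w1
6. ¬a, w1
7. □(¬c → a), w2
8. ¬c → a, w2
9. a, w2
Accessibility: w0Rw0, w0Rw1, w0Rw2, w1Rw1, w2Rw2

Satisfiable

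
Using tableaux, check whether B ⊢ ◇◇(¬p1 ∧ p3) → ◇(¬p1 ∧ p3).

Tableau for the negation ¬(◇◇(¬p1 ∧ p3) → ◇(¬p1 ∧ p3)):
1. ¬(◇◇(¬p1 ∧ p3) → ◇(¬p1 ∧ p3)), 0
2. ◇◇(¬p1 ∧ p3), 0
3. ¬◇(¬p1 ∧ p3), 0
4. ¬(¬p1 ∧ p3), 0
5. ¬p3, 0
6. ◇(¬p1 ∧ p3), 1
7. ¬(¬p1 ∧ p3), 1
8. ¬p3, 1
9. ¬p1 ∧ p3, 2
10. ¬p1, 2
11. p3, 2
Accessibility: 0R0, 0R1, 1R0, 1R1, 1R2, 2R1, 2R2
The negation has an open branch (countermodel exists).

No, not valid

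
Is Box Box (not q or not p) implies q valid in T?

Tableau for the negation not (Box Box (not q or not p) implies q):
1. not (Box Box (not q or not p) implies q), w0
2. Box Box (not q or not p), w0   [neg-implies-rule on 1]
3. not q, w0   [neg-implies-rule on 1]
4. Box (not q or not p), w0   [Box-rule on 2 via w0Rw0]
5. not q or not p, w0   [Box-rule on 4 via w0Rw0]
6. not p, w0   [or-rule on 5 (branches; this branch)]
Accessibility: w0Rw0
The negation has an open branch (countermodel exists).

Not valid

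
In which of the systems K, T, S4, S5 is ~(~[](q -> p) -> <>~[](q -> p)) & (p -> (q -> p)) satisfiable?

T-tableau for the formula:
1. ~(~[](q -> p) -> <>~[](q -> p)) & (p -> (q -> p)), w0
2. ~(~[](q -> p) -> <>~[](q -> p)), w0
3. p -> (q -> p), w0
4. ~[](q -> p), w0
5. ~<>~[](q -> p), w0
6. [](q -> p), w0
7. q -> p, w0
8. p, w0
9. ~(q -> p), w1
10. q, w1
11. ~p, w1
12. [](q -> p), w1
13. q -> p, w1
14. p, w1
Accessibility: w0Rw0, w0Rw1, w1Rw1
Branch closes: p and ~p both at w1.
Every branch closes (one shown): unsatisfiable in T, hence also in S4, S5 (every S4/S5-frame is a T-frame).
K-tableau for the formula:
1. ~(~[](q -> p) -> <>~[](q -> p)) & (p -> (q -> p)), w0
2. ~(~[](q -> p) -> <>~[](q -> p)), w0
3. p -> (q -> p), w0
4. ~[](q -> p), w0
5. ~<>~[](q -> p), w0
6. q -> p, w0
7. p, w0
8. ~(q -> p), w1
9. q, w1
10. ~p, w1
11. [](q -> p), w1
Accessibility: w0Rw1
Complete open branch: satisfiable in K.

K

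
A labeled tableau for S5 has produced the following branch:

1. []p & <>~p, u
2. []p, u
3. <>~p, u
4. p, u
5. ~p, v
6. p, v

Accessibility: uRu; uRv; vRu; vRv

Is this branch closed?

Both p and ~p appear at v.

Closed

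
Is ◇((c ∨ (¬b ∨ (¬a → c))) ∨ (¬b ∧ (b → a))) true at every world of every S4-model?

Invalid (countermodel exists)

Tableau for the negation ¬◇((c ∨ (¬b ∨ (¬a → c))) ∨ (¬b ∧ (b → a))):
1. ¬◇((c ∨ (¬b ∨ (¬a → c))) ∨ (¬b ∧ (b → a))), w0
2. ¬((c ∨ (¬b ∨ (¬a → c))) ∨ (¬b ∧ (b → a))), w0
3. ¬(c ∨ (¬b ∨ (¬a → c))), w0
4. ¬(¬b ∧ (b → a)), w0
5. ¬c, w0
6. ¬(¬b ∨ (¬a → c)), w0
7. b, w0
8. ¬(¬a → c), w0
9. ¬a, w0
10. ¬(b → a), w0
Accessibility: w0Rw0
The negation has an open branch (countermodel exists).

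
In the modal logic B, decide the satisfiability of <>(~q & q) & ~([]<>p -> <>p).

1. <>(~q & q) & ~([]<>p -> <>p), u
2. <>(~q & q), u   [&-rule on 1]
3. ~([]<>p -> <>p), u   [&-rule on 1]
4. []<>p, u   [~->-rule on 3]
5. ~<>p, u   [~->-rule on 3]
6. <>p, u   [[]-rule on 4 via uRu]
7. ~p, u   [~<>-rule on 5 via uRu]
8. ~q & q, v   [<>-rule on 2: fresh world v, uRv]
9. ~q, v   [&-rule on 8]
10. q, v   [&-rule on 8]
Accessibility: uRu, uRv, vRu, vRv
Branch closes: q and ~q both at v.
All branches of the tableau close; one closing branch shown above.

Unsatisfiable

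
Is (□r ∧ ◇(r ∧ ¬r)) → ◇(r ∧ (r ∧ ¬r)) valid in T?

Tableau for the negation ¬((□r ∧ ◇(r ∧ ¬r)) → ◇(r ∧ (r ∧ ¬r))):
1. ¬((□r ∧ ◇(r ∧ ¬r)) → ◇(r ∧ (r ∧ ¬r))), w0
2. □r ∧ ◇(r ∧ ¬r), w0   [¬→-rule on 1]
3. ¬◇(r ∧ (r ∧ ¬r)), w0   [¬→-rule on 1]
4. □r, w0   [∧-rule on 2]
5. ◇(r ∧ ¬r), w0   [∧-rule on 2]
6. ¬(r ∧ (r ∧ ¬r)), w0   [¬◇-rule on 3 via w0Rw0]
7. r, w0   [□-rule on 4 via w0Rw0]
8. ¬(r ∧ ¬r), w0   [¬∧-rule on 6 (branches; this branch)]
9. r ∧ ¬r, w1   [◇-rule on 5: fresh world w1, w0Rw1]
10. r, w1   [∧-rule on 9]
11. ¬r, w1   [∧-rule on 9]
Accessibility: w0Rw0, w0Rw1, w1Rw1
Branch closes: r and ¬r both at w1.
All branches of the negation close; one closing branch shown above.

Valid in T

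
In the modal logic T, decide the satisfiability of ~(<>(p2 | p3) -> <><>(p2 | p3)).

1. ~(<>(p2 | p3) -> <><>(p2 | p3)), u
2. <>(p2 | p3), u   [~->-rule on 1]
3. ~<><>(p2 | p3), u   [~->-rule on 1]
4. ~<>(p2 | p3), u   [~<>-rule on 3 via uRu]
5. ~(p2 | p3), u   [~<>-rule on 4 via uRu]
6. ~p2, u   [~|-rule on 5]
7. ~p3, u   [~|-rule on 5]
8. p2 | p3, v   [<>-rule on 2: fresh world v, uRv]
9. ~<>(p2 | p3), v   [~<>-rule on 3 via uRv]
10. ~(p2 | p3), v   [~<>-rule on 4 via uRv]
11. ~p2, v   [~|-rule on 10]
12. ~p3, v   [~|-rule on 10]
13. p3, v   [|-rule on 8 (branches; this branch)]
Accessibility: uRu, uRv, vRv
Branch closes: p3 and ~p3 both at v.
Every branch closes; the branch above is one of them.

Unsatisfiable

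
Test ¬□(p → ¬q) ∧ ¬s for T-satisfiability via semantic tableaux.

1. ¬□(p → ¬q) ∧ ¬s, 0
2. ¬□(p → ¬q), 0
3. ¬s, 0
4. ¬(p → ¬q), 1
5. p, 1
6. q, 1
Accessibility: 0R0, 0R1, 1R1

Yes, satisfiable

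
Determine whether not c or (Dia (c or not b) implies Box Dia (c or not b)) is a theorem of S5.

Yes, valid

Tableau for the negation not (not c or (Dia (c or not b) implies Box Dia (c or not b))):
1. not (not c or (Dia (c or not b) implies Box Dia (c or not b))), u
2. c, u
3. not (Dia (c or not b) implies Box Dia (c or not b)), u
4. Dia (c or not b), u
5. not Box Dia (c or not b), u
6. c or not b, v
7. not b, v
8. not Dia (c or not b), w
9. not (c or not b), u
10. not c, u
11. b, u
Accessibility: uRu, uRv, uRw, vRu, vRv, vRw, wRu, wRv, wRw
Branch closes: c and not c both at u.
Every branch of the negation's tableau closes; the branch above is one of them.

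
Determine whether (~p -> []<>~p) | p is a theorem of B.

Yes, valid

Tableau for the negation ~((~p -> []<>~p) | p):
1. ~((~p -> []<>~p) | p), u
2. ~(~p -> []<>~p), u
3. ~p, u
4. ~[]<>~p, u
5. ~<>~p, v
6. p, u
Accessibility: uRu, uRv, vRu, vRv
Branch closes: p and ~p both at u.
Every branch of the negation's tableau closes; the branch above is one of them.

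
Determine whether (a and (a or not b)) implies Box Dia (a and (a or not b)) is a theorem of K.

Tableau for the negation not ((a and (a or not b)) implies Box Dia (a and (a or not b))):
1. not ((a and (a or not b)) implies Box Dia (a and (a or not b))), u
2. a and (a or not b), u   [neg-implies-rule on 1]
3. not Box Dia (a and (a or not b)), u   [neg-implies-rule on 1]
4. a, u   [and-rule on 2]
5. a or not b, u   [and-rule on 2]
6. not b, u   [or-rule on 5 (branches; this branch)]
7. not Dia (a and (a or not b)), v   [neg-Box-rule on 3: fresh world v, uRv]
Accessibility: uRv
The negation has an open branch (countermodel exists).

No, not valid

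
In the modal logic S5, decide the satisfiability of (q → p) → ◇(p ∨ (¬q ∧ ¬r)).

Satisfiable (open branch found)

1. (q → p) → ◇(p ∨ (¬q ∧ ¬r)), u
2. ◇(p ∨ (¬q ∧ ¬r)), u
3. p ∨ (¬q ∧ ¬r), v
4. ¬q ∧ ¬r, v
5. ¬q, v
6. ¬r, v
Accessibility: uRu, uRv, vRu, vRv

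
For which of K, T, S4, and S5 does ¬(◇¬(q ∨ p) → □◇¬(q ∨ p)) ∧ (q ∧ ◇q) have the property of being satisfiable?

K, T, S4

S5-tableau for the formula:
1. ¬(◇¬(q ∨ p) → □◇¬(q ∨ p)) ∧ (q ∧ ◇q), 0
2. ¬(◇¬(q ∨ p) → □◇¬(q ∨ p)), 0
3. q ∧ ◇q, 0
4. ◇¬(q ∨ p), 0
5. ¬□◇¬(q ∨ p), 0
6. q, 0
7. ◇q, 0
8. ¬(q ∨ p), 1
9. ¬q, 1
10. ¬p, 1
11. ¬◇¬(q ∨ p), 2
12. q ∨ p, 0
13. q ∨ p, 1
14. q ∨ p, 2
15. p, 0
16. p, 1
Accessibility: 0R0, 0R1, 0R2, 1R0, 1R1, 1R2, 2R0, 2R1, 2R2
Branch closes: p and ¬p both at 1.
Every branch closes (one shown): unsatisfiable in S5.
S4-tableau for the formula:
1. ¬(◇¬(q ∨ p) → □◇¬(q ∨ p)) ∧ (q ∧ ◇q), 0
2. ¬(◇¬(q ∨ p) → □◇¬(q ∨ p)), 0
3. q ∧ ◇q, 0
4. ◇¬(q ∨ p), 0
5. ¬□◇¬(q ∨ p), 0
6. q, 0
7. ◇q, 0
8. ¬(q ∨ p), 1
9. ¬q, 1
10. ¬p, 1
11. ¬◇¬(q ∨ p), 2
12. q ∨ p, 2
13. p, 2
14. q, 3
Accessibility: 0R0, 0R1, 0R2, 0R3, 1R1, 2R2, 3R3
Complete open branch: satisfiable in S4, hence also in K, T (this S4-model is also a K-model and a T-model).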